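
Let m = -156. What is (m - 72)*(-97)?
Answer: 22116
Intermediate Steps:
(m - 72)*(-97) = (-156 - 72)*(-97) = -228*(-97) = 22116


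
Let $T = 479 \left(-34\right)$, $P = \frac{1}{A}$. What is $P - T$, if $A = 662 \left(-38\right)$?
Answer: $\frac{409690615}{25156} \approx 16286.0$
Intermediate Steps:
$A = -25156$
$P = - \frac{1}{25156}$ ($P = \frac{1}{-25156} = - \frac{1}{25156} \approx -3.9752 \cdot 10^{-5}$)
$T = -16286$
$P - T = - \frac{1}{25156} - -16286 = - \frac{1}{25156} + 16286 = \frac{409690615}{25156}$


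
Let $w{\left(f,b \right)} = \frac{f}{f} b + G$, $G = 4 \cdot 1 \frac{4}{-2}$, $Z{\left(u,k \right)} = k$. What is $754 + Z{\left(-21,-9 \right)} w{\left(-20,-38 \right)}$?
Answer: $1168$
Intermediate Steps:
$G = -8$ ($G = 4 \cdot 4 \left(- \frac{1}{2}\right) = 4 \left(-2\right) = -8$)
$w{\left(f,b \right)} = -8 + b$ ($w{\left(f,b \right)} = \frac{f}{f} b - 8 = 1 b - 8 = b - 8 = -8 + b$)
$754 + Z{\left(-21,-9 \right)} w{\left(-20,-38 \right)} = 754 - 9 \left(-8 - 38\right) = 754 - -414 = 754 + 414 = 1168$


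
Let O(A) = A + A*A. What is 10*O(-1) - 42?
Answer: -42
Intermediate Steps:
O(A) = A + A**2
10*O(-1) - 42 = 10*(-(1 - 1)) - 42 = 10*(-1*0) - 42 = 10*0 - 42 = 0 - 42 = -42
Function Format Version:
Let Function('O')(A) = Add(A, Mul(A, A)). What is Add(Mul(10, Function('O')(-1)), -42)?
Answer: -42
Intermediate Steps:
Function('O')(A) = Add(A, Pow(A, 2))
Add(Mul(10, Function('O')(-1)), -42) = Add(Mul(10, Mul(-1, Add(1, -1))), -42) = Add(Mul(10, Mul(-1, 0)), -42) = Add(Mul(10, 0), -42) = Add(0, -42) = -42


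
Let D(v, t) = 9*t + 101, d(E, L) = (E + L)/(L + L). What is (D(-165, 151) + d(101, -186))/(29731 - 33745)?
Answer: -543205/1493208 ≈ -0.36378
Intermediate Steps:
d(E, L) = (E + L)/(2*L) (d(E, L) = (E + L)/((2*L)) = (E + L)*(1/(2*L)) = (E + L)/(2*L))
D(v, t) = 101 + 9*t
(D(-165, 151) + d(101, -186))/(29731 - 33745) = ((101 + 9*151) + (½)*(101 - 186)/(-186))/(29731 - 33745) = ((101 + 1359) + (½)*(-1/186)*(-85))/(-4014) = (1460 + 85/372)*(-1/4014) = (543205/372)*(-1/4014) = -543205/1493208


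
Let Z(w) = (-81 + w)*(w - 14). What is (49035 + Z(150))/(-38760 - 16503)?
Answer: -19473/18421 ≈ -1.0571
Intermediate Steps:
Z(w) = (-81 + w)*(-14 + w)
(49035 + Z(150))/(-38760 - 16503) = (49035 + (1134 + 150² - 95*150))/(-38760 - 16503) = (49035 + (1134 + 22500 - 14250))/(-55263) = (49035 + 9384)*(-1/55263) = 58419*(-1/55263) = -19473/18421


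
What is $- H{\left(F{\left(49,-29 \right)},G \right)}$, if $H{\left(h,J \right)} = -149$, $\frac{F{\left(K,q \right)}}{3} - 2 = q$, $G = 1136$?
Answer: $149$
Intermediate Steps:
$F{\left(K,q \right)} = 6 + 3 q$
$- H{\left(F{\left(49,-29 \right)},G \right)} = \left(-1\right) \left(-149\right) = 149$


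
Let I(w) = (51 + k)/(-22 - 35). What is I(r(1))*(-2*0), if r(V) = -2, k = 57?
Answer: 0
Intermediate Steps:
I(w) = -36/19 (I(w) = (51 + 57)/(-22 - 35) = 108/(-57) = 108*(-1/57) = -36/19)
I(r(1))*(-2*0) = -(-72)*0/19 = -36/19*0 = 0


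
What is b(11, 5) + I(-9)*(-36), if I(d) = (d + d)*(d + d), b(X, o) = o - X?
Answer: -11670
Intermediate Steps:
I(d) = 4*d² (I(d) = (2*d)*(2*d) = 4*d²)
b(11, 5) + I(-9)*(-36) = (5 - 1*11) + (4*(-9)²)*(-36) = (5 - 11) + (4*81)*(-36) = -6 + 324*(-36) = -6 - 11664 = -11670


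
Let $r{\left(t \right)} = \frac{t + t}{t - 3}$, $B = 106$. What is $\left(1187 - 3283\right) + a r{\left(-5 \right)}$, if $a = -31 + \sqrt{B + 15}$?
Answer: $-2121$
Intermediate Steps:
$r{\left(t \right)} = \frac{2 t}{-3 + t}$
$a = -20$ ($a = -31 + \sqrt{106 + 15} = -31 + \sqrt{121} = -31 + 11 = -20$)
$\left(1187 - 3283\right) + a r{\left(-5 \right)} = \left(1187 - 3283\right) - 20 \cdot 2 \left(-5\right) \frac{1}{-3 - 5} = -2096 - 20 \cdot 2 \left(-5\right) \frac{1}{-8} = -2096 - 20 \cdot 2 \left(-5\right) \left(- \frac{1}{8}\right) = -2096 - 25 = -2121$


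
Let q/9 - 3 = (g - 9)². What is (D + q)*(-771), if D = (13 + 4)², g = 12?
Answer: -306087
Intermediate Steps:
D = 289 (D = 17² = 289)
q = 108 (q = 27 + 9*(12 - 9)² = 27 + 9*3² = 27 + 9*9 = 27 + 81 = 108)
(D + q)*(-771) = (289 + 108)*(-771) = 397*(-771) = -306087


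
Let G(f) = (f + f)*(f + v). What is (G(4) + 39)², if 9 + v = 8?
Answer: 3969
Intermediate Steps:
v = -1 (v = -9 + 8 = -1)
G(f) = 2*f*(-1 + f) (G(f) = (f + f)*(f - 1) = (2*f)*(-1 + f) = 2*f*(-1 + f))
(G(4) + 39)² = (2*4*(-1 + 4) + 39)² = (2*4*3 + 39)² = (24 + 39)² = 63² = 3969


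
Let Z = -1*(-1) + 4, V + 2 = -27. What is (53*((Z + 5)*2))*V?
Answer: -30740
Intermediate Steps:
V = -29 (V = -2 - 27 = -29)
Z = 5 (Z = 1 + 4 = 5)
(53*((Z + 5)*2))*V = (53*((5 + 5)*2))*(-29) = (53*(10*2))*(-29) = (53*20)*(-29) = 1060*(-29) = -30740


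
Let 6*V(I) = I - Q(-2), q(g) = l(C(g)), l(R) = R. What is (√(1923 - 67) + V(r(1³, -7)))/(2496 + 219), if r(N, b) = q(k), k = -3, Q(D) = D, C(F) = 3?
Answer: 1/3258 + 8*√29/2715 ≈ 0.016175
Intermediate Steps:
q(g) = 3
r(N, b) = 3
V(I) = ⅓ + I/6 (V(I) = (I - 1*(-2))/6 = (I + 2)/6 = (2 + I)/6 = ⅓ + I/6)
(√(1923 - 67) + V(r(1³, -7)))/(2496 + 219) = (√(1923 - 67) + (⅓ + (⅙)*3))/(2496 + 219) = (√1856 + (⅓ + ½))/2715 = (8*√29 + ⅚)*(1/2715) = (⅚ + 8*√29)*(1/2715) = 1/3258 + 8*√29/2715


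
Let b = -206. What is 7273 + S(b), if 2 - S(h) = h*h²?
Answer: 8749091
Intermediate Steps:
S(h) = 2 - h³ (S(h) = 2 - h*h² = 2 - h³)
7273 + S(b) = 7273 + (2 - 1*(-206)³) = 7273 + (2 - 1*(-8741816)) = 7273 + (2 + 8741816) = 7273 + 8741818 = 8749091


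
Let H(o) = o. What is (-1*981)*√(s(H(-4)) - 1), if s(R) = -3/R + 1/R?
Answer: -981*I*√2/2 ≈ -693.67*I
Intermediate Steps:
s(R) = -2/R (s(R) = -3/R + 1/R = -2/R)
(-1*981)*√(s(H(-4)) - 1) = (-1*981)*√(-2/(-4) - 1) = -981*√(-2*(-¼) - 1) = -981*√(½ - 1) = -981*I*√2/2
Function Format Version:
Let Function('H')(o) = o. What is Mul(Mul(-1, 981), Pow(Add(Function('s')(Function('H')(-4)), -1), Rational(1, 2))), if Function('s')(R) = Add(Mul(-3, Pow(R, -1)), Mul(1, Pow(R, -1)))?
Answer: Mul(Rational(-981, 2), I, Pow(2, Rational(1, 2))) ≈ Mul(-693.67, I)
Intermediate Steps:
Function('s')(R) = Mul(-2, Pow(R, -1)) (Function('s')(R) = Add(Mul(-3, Pow(R, -1)), Pow(R, -1)) = Mul(-2, Pow(R, -1)))
Mul(Mul(-1, 981), Pow(Add(Function('s')(Function('H')(-4)), -1), Rational(1, 2))) = Mul(Mul(-1, 981), Pow(Add(Mul(-2, Pow(-4, -1)), -1), Rational(1, 2))) = Mul(-981, Pow(Add(Mul(-2, Rational(-1, 4)), -1), Rational(1, 2))) = Mul(-981, Pow(Add(Rational(1, 2), -1), Rational(1, 2))) = Mul(-981, Pow(Rational(-1, 2), Rational(1, 2))) = Mul(-981, Mul(Rational(1, 2), I, Pow(2, Rational(1, 2)))) = Mul(Rational(-981, 2), I, Pow(2, Rational(1, 2)))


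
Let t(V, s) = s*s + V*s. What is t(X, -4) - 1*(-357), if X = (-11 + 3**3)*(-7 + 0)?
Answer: 821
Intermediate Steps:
X = -112 (X = (-11 + 27)*(-7) = 16*(-7) = -112)
t(V, s) = s**2 + V*s
t(X, -4) - 1*(-357) = -4*(-112 - 4) - 1*(-357) = -4*(-116) + 357 = 464 + 357 = 821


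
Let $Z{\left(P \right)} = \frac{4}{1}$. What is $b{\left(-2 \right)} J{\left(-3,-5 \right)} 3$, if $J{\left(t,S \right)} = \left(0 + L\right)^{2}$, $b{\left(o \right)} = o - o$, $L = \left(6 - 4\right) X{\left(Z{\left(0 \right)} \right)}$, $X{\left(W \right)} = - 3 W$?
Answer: $0$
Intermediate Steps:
$Z{\left(P \right)} = 4$ ($Z{\left(P \right)} = 4 \cdot 1 = 4$)
$L = -24$ ($L = \left(6 - 4\right) \left(\left(-3\right) 4\right) = 2 \left(-12\right) = -24$)
$b{\left(o \right)} = 0$
$J{\left(t,S \right)} = 576$ ($J{\left(t,S \right)} = \left(0 - 24\right)^{2} = \left(-24\right)^{2} = 576$)
$b{\left(-2 \right)} J{\left(-3,-5 \right)} 3 = 0 \cdot 576 \cdot 3 = 0 \cdot 3 = 0$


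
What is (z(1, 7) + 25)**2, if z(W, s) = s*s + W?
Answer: 5625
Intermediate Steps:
z(W, s) = W + s**2 (z(W, s) = s**2 + W = W + s**2)
(z(1, 7) + 25)**2 = ((1 + 7**2) + 25)**2 = ((1 + 49) + 25)**2 = (50 + 25)**2 = 75**2 = 5625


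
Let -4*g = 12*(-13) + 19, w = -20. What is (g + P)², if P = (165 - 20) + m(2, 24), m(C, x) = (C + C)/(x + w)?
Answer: 519841/16 ≈ 32490.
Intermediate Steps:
m(C, x) = 2*C/(-20 + x) (m(C, x) = (C + C)/(x - 20) = (2*C)/(-20 + x) = 2*C/(-20 + x))
P = 146 (P = (165 - 20) + 2*2/(-20 + 24) = 145 + 2*2/4 = 145 + 2*2*(¼) = 145 + 1 = 146)
g = 137/4 (g = -(12*(-13) + 19)/4 = -(-156 + 19)/4 = -¼*(-137) = 137/4 ≈ 34.250)
(g + P)² = (137/4 + 146)² = (721/4)² = 519841/16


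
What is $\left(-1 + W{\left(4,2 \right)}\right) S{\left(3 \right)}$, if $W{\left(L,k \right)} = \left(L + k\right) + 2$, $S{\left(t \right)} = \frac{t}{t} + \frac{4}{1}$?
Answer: $35$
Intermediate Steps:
$S{\left(t \right)} = 5$ ($S{\left(t \right)} = 1 + 4 \cdot 1 = 1 + 4 = 5$)
$W{\left(L,k \right)} = 2 + L + k$
$\left(-1 + W{\left(4,2 \right)}\right) S{\left(3 \right)} = \left(-1 + \left(2 + 4 + 2\right)\right) 5 = \left(-1 + 8\right) 5 = 7 \cdot 5 = 35$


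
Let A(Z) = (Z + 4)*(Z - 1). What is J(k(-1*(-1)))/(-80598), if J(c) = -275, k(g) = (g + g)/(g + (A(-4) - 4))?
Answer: 275/80598 ≈ 0.0034120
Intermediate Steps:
A(Z) = (-1 + Z)*(4 + Z) (A(Z) = (4 + Z)*(-1 + Z) = (-1 + Z)*(4 + Z))
k(g) = 2*g/(-4 + g) (k(g) = (g + g)/(g + ((-4 + (-4)**2 + 3*(-4)) - 4)) = (2*g)/(g + ((-4 + 16 - 12) - 4)) = (2*g)/(g + (0 - 4)) = (2*g)/(g - 4) = (2*g)/(-4 + g) = 2*g/(-4 + g))
J(k(-1*(-1)))/(-80598) = -275/(-80598) = -275*(-1/80598) = 275/80598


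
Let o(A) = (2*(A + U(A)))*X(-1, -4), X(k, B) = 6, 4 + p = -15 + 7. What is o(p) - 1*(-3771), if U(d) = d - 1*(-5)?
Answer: 3543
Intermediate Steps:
p = -12 (p = -4 + (-15 + 7) = -4 - 8 = -12)
U(d) = 5 + d (U(d) = d + 5 = 5 + d)
o(A) = 60 + 24*A (o(A) = (2*(A + (5 + A)))*6 = (2*(5 + 2*A))*6 = (10 + 4*A)*6 = 60 + 24*A)
o(p) - 1*(-3771) = (60 + 24*(-12)) - 1*(-3771) = (60 - 288) + 3771 = -228 + 3771 = 3543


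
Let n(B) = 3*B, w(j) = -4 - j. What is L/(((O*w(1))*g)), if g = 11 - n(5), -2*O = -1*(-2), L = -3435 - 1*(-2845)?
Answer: 59/2 ≈ 29.500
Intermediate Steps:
L = -590 (L = -3435 + 2845 = -590)
O = -1 (O = -(-1)*(-2)/2 = -1/2*2 = -1)
g = -4 (g = 11 - 3*5 = 11 - 1*15 = 11 - 15 = -4)
L/(((O*w(1))*g)) = -590*1/(4*(-4 - 1*1)) = -590*1/(4*(-4 - 1)) = -590/(-1*(-5)*(-4)) = -590/(5*(-4)) = -590/(-20) = -590*(-1/20) = 59/2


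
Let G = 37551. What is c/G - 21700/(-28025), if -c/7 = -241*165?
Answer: 114876741/14031557 ≈ 8.1870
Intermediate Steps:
c = 278355 (c = -(-1687)*165 = -7*(-39765) = 278355)
c/G - 21700/(-28025) = 278355/37551 - 21700/(-28025) = 278355*(1/37551) - 21700*(-1/28025) = 92785/12517 + 868/1121 = 114876741/14031557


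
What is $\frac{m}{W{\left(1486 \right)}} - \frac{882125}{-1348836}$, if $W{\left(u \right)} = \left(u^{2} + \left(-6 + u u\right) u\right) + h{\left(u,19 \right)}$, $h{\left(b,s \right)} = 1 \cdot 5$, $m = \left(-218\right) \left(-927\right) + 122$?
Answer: $\frac{2896799465909513}{4429008944928276} \approx 0.65405$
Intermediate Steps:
$m = 202208$ ($m = 202086 + 122 = 202208$)
$h{\left(b,s \right)} = 5$
$W{\left(u \right)} = 5 + u^{2} + u \left(-6 + u^{2}\right)$ ($W{\left(u \right)} = \left(u^{2} + \left(-6 + u u\right) u\right) + 5 = \left(u^{2} + \left(-6 + u^{2}\right) u\right) + 5 = \left(u^{2} + u \left(-6 + u^{2}\right)\right) + 5 = 5 + u^{2} + u \left(-6 + u^{2}\right)$)
$\frac{m}{W{\left(1486 \right)}} - \frac{882125}{-1348836} = \frac{202208}{5 + 1486^{2} + 1486^{3} - 8916} - \frac{882125}{-1348836} = \frac{202208}{5 + 2208196 + 3281379256 - 8916} - - \frac{882125}{1348836} = \frac{202208}{3283578541} + \frac{882125}{1348836} = \frac{2896799465909513}{4429008944928276}$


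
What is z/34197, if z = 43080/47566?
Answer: 7180/271102417 ≈ 2.6484e-5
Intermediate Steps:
z = 21540/23783 (z = 43080*(1/47566) = 21540/23783 ≈ 0.90569)
z/34197 = (21540/23783)/34197 = (21540/23783)*(1/34197) = 7180/271102417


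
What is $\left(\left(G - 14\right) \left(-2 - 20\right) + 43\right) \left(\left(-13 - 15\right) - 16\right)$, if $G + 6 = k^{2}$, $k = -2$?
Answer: $-17380$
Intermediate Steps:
$G = -2$ ($G = -6 + \left(-2\right)^{2} = -6 + 4 = -2$)
$\left(\left(G - 14\right) \left(-2 - 20\right) + 43\right) \left(\left(-13 - 15\right) - 16\right) = \left(\left(-2 - 14\right) \left(-2 - 20\right) + 43\right) \left(\left(-13 - 15\right) - 16\right) = \left(\left(-16\right) \left(-22\right) + 43\right) \left(-28 - 16\right) = \left(352 + 43\right) \left(-44\right) = 395 \left(-44\right) = -17380$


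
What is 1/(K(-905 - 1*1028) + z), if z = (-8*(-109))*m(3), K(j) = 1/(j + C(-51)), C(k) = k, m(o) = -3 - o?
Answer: -1984/10380289 ≈ -0.00019113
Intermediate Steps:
K(j) = 1/(-51 + j) (K(j) = 1/(j - 51) = 1/(-51 + j))
z = -5232 (z = (-8*(-109))*(-3 - 1*3) = 872*(-3 - 3) = 872*(-6) = -5232)
1/(K(-905 - 1*1028) + z) = 1/(1/(-51 + (-905 - 1*1028)) - 5232) = 1/(1/(-51 + (-905 - 1028)) - 5232) = 1/(1/(-51 - 1933) - 5232) = 1/(1/(-1984) - 5232) = 1/(-1/1984 - 5232) = 1/(-10380289/1984) = -1984/10380289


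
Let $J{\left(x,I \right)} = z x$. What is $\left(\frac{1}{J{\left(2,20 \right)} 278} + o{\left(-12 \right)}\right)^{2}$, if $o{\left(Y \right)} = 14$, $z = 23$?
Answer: $\frac{32052815089}{163532944} \approx 196.0$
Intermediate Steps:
$J{\left(x,I \right)} = 23 x$
$\left(\frac{1}{J{\left(2,20 \right)} 278} + o{\left(-12 \right)}\right)^{2} = \left(\frac{1}{23 \cdot 2 \cdot 278} + 14\right)^{2} = \left(\frac{1}{46} \cdot \frac{1}{278} + 14\right)^{2} = \left(\frac{1}{12788} + 14\right)^{2} = \left(\frac{179033}{12788}\right)^{2} = \frac{32052815089}{163532944}$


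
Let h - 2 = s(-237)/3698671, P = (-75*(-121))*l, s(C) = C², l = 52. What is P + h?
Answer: 1745410298411/3698671 ≈ 4.7190e+5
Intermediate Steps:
P = 471900 (P = -75*(-121)*52 = 9075*52 = 471900)
h = 7453511/3698671 (h = 2 + (-237)²/3698671 = 2 + 56169*(1/3698671) = 2 + 56169/3698671 = 7453511/3698671 ≈ 2.0152)
P + h = 471900 + 7453511/3698671 = 1745410298411/3698671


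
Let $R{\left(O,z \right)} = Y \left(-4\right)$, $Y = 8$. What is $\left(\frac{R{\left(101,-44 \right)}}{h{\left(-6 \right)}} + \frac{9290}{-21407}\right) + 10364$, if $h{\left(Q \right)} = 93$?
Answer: $\frac{20631630770}{1990851} \approx 10363.0$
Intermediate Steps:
$R{\left(O,z \right)} = -32$ ($R{\left(O,z \right)} = 8 \left(-4\right) = -32$)
$\left(\frac{R{\left(101,-44 \right)}}{h{\left(-6 \right)}} + \frac{9290}{-21407}\right) + 10364 = \left(- \frac{32}{93} + \frac{9290}{-21407}\right) + 10364 = \left(\left(-32\right) \frac{1}{93} + 9290 \left(- \frac{1}{21407}\right)\right) + 10364 = \left(- \frac{32}{93} - \frac{9290}{21407}\right) + 10364 = - \frac{1548994}{1990851} + 10364 = \frac{20631630770}{1990851}$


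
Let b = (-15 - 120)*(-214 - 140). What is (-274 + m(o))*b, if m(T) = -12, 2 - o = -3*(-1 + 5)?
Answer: -13667940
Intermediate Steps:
b = 47790 (b = -135*(-354) = 47790)
o = 14 (o = 2 - (-3)*(-1 + 5) = 2 - (-3)*4 = 2 - 1*(-12) = 2 + 12 = 14)
(-274 + m(o))*b = (-274 - 12)*47790 = -286*47790 = -13667940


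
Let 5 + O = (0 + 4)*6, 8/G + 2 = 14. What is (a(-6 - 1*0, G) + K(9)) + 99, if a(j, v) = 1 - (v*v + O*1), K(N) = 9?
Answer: 806/9 ≈ 89.556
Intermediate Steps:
G = ⅔ (G = 8/(-2 + 14) = 8/12 = 8*(1/12) = ⅔ ≈ 0.66667)
O = 19 (O = -5 + (0 + 4)*6 = -5 + 4*6 = -5 + 24 = 19)
a(j, v) = -18 - v² (a(j, v) = 1 - (v*v + 19*1) = 1 - (v² + 19) = 1 - (19 + v²) = 1 + (-19 - v²) = -18 - v²)
(a(-6 - 1*0, G) + K(9)) + 99 = ((-18 - (⅔)²) + 9) + 99 = ((-18 - 1*4/9) + 9) + 99 = ((-18 - 4/9) + 9) + 99 = (-166/9 + 9) + 99 = -85/9 + 99 = 806/9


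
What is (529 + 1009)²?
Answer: 2365444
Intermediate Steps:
(529 + 1009)² = 1538² = 2365444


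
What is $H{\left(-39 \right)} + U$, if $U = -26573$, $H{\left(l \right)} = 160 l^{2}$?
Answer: $216787$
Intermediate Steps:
$H{\left(-39 \right)} + U = 160 \left(-39\right)^{2} - 26573 = 160 \cdot 1521 - 26573 = 243360 - 26573 = 216787$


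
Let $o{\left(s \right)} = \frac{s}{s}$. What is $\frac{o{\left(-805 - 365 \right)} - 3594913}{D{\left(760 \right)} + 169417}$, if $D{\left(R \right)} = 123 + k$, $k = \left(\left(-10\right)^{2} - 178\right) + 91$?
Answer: $- \frac{3594912}{169553} \approx -21.202$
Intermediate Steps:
$o{\left(s \right)} = 1$
$k = 13$ ($k = \left(100 - 178\right) + 91 = -78 + 91 = 13$)
$D{\left(R \right)} = 136$ ($D{\left(R \right)} = 123 + 13 = 136$)
$\frac{o{\left(-805 - 365 \right)} - 3594913}{D{\left(760 \right)} + 169417} = \frac{1 - 3594913}{136 + 169417} = - \frac{3594912}{169553}$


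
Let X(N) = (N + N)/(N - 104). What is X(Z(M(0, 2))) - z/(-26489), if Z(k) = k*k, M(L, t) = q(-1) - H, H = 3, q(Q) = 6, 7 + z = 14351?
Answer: 885878/2516455 ≈ 0.35203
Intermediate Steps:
z = 14344 (z = -7 + 14351 = 14344)
M(L, t) = 3 (M(L, t) = 6 - 1*3 = 6 - 3 = 3)
Z(k) = k²
X(N) = 2*N/(-104 + N) (X(N) = (2*N)/(-104 + N) = 2*N/(-104 + N))
X(Z(M(0, 2))) - z/(-26489) = 2*3²/(-104 + 3²) - 14344/(-26489) = 2*9/(-104 + 9) - 14344*(-1)/26489 = 2*9/(-95) - 1*(-14344/26489) = 2*9*(-1/95) + 14344/26489 = -18/95 + 14344/26489 = 885878/2516455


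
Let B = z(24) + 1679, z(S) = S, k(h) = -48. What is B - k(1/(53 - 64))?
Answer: 1751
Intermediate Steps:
B = 1703 (B = 24 + 1679 = 1703)
B - k(1/(53 - 64)) = 1703 - 1*(-48) = 1703 + 48 = 1751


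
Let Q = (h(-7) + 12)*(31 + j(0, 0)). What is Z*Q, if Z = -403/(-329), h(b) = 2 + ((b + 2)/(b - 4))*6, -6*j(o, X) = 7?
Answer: 6636604/10857 ≈ 611.27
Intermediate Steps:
j(o, X) = -7/6 (j(o, X) = -1/6*7 = -7/6)
h(b) = 2 + 6*(2 + b)/(-4 + b) (h(b) = 2 + ((2 + b)/(-4 + b))*6 = 2 + 6*(2 + b)/(-4 + b))
Q = 16468/33 (Q = (4*(1 + 2*(-7))/(-4 - 7) + 12)*(31 - 7/6) = (4*(1 - 14)/(-11) + 12)*(179/6) = (4*(-1/11)*(-13) + 12)*(179/6) = (52/11 + 12)*(179/6) = (184/11)*(179/6) = 16468/33 ≈ 499.03)
Z = 403/329 (Z = -403*(-1/329) = 403/329 ≈ 1.2249)
Z*Q = (403/329)*(16468/33) = 6636604/10857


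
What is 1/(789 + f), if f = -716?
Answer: 1/73 ≈ 0.013699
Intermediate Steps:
1/(789 + f) = 1/(789 - 716) = 1/73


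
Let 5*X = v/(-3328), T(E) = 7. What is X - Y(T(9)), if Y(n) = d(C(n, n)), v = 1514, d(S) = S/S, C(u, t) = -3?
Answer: -9077/8320 ≈ -1.0910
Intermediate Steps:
d(S) = 1
Y(n) = 1
X = -757/8320 (X = (1514/(-3328))/5 = (1514*(-1/3328))/5 = (1/5)*(-757/1664) = -757/8320 ≈ -0.090986)
X - Y(T(9)) = -757/8320 - 1*1 = -757/8320 - 1 = -9077/8320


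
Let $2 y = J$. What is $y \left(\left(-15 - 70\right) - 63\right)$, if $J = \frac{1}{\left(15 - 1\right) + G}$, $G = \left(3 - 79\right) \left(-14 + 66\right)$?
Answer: $\frac{37}{1969} \approx 0.018791$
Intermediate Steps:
$G = -3952$ ($G = \left(-76\right) 52 = -3952$)
$J = - \frac{1}{3938}$ ($J = \frac{1}{\left(15 - 1\right) - 3952} = \frac{1}{14 - 3952} = \frac{1}{-3938} = - \frac{1}{3938} \approx -0.00025394$)
$y = - \frac{1}{7876}$ ($y = \frac{1}{2} \left(- \frac{1}{3938}\right) = - \frac{1}{7876} \approx -0.00012697$)
$y \left(\left(-15 - 70\right) - 63\right) = - \frac{\left(-15 - 70\right) - 63}{7876} = - \frac{-85 - 63}{7876} = \left(- \frac{1}{7876}\right) \left(-148\right) = \frac{37}{1969}$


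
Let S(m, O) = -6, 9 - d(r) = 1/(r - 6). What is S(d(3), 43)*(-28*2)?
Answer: 336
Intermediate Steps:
d(r) = 9 - 1/(-6 + r) (d(r) = 9 - 1/(r - 6) = 9 - 1/(-6 + r))
S(d(3), 43)*(-28*2) = -(-168)*2 = -6*(-56) = 336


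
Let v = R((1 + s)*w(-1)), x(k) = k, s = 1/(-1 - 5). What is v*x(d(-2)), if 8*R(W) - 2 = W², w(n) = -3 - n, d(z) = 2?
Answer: 43/36 ≈ 1.1944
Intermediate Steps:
s = -⅙ (s = 1/(-6) = -⅙ ≈ -0.16667)
R(W) = ¼ + W²/8
v = 43/72 (v = ¼ + ((1 - ⅙)*(-3 - 1*(-1)))²/8 = ¼ + (5*(-3 + 1)/6)²/8 = ¼ + ((⅚)*(-2))²/8 = ¼ + (-5/3)²/8 = ¼ + (⅛)*(25/9) = ¼ + 25/72 = 43/72 ≈ 0.59722)
v*x(d(-2)) = (43/72)*2 = 43/36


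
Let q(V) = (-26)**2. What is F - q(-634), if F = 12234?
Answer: 11558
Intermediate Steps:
q(V) = 676
F - q(-634) = 12234 - 1*676 = 12234 - 676 = 11558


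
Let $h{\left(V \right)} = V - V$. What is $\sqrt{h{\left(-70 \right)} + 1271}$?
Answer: $\sqrt{1271} \approx 35.651$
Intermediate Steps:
$h{\left(V \right)} = 0$
$\sqrt{h{\left(-70 \right)} + 1271} = \sqrt{0 + 1271} = \sqrt{1271}$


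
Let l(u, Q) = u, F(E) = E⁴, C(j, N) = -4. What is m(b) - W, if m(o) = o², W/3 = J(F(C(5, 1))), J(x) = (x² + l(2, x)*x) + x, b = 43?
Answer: -197063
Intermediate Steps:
J(x) = x² + 3*x (J(x) = (x² + 2*x) + x = x² + 3*x)
W = 198912 (W = 3*((-4)⁴*(3 + (-4)⁴)) = 3*(256*(3 + 256)) = 3*(256*259) = 3*66304 = 198912)
m(b) - W = 43² - 1*198912 = 1849 - 198912 = -197063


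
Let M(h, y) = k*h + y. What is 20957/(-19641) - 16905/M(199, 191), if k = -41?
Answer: 55015243/52166496 ≈ 1.0546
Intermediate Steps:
M(h, y) = y - 41*h (M(h, y) = -41*h + y = y - 41*h)
20957/(-19641) - 16905/M(199, 191) = 20957/(-19641) - 16905/(191 - 41*199) = 20957*(-1/19641) - 16905/(191 - 8159) = -20957/19641 - 16905/(-7968) = -20957/19641 - 16905*(-1/7968) = -20957/19641 + 5635/2656 = 55015243/52166496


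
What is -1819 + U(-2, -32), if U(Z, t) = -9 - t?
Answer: -1796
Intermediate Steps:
-1819 + U(-2, -32) = -1819 + (-9 - 1*(-32)) = -1819 + (-9 + 32) = -1819 + 23 = -1796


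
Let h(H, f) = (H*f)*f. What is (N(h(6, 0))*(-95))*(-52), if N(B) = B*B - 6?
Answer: -29640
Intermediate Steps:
h(H, f) = H*f²
N(B) = -6 + B² (N(B) = B² - 6 = -6 + B²)
(N(h(6, 0))*(-95))*(-52) = ((-6 + (6*0²)²)*(-95))*(-52) = ((-6 + (6*0)²)*(-95))*(-52) = ((-6 + 0²)*(-95))*(-52) = ((-6 + 0)*(-95))*(-52) = -6*(-95)*(-52) = 570*(-52) = -29640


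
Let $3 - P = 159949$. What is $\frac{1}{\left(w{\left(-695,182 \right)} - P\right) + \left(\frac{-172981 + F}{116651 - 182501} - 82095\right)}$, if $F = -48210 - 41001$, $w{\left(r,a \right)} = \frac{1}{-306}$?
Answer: $\frac{3358350}{261464266667} \approx 1.2844 \cdot 10^{-5}$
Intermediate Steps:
$P = -159946$ ($P = 3 - 159949 = -159946$)
$w{\left(r,a \right)} = - \frac{1}{306}$
$F = -89211$
$\frac{1}{\left(w{\left(-695,182 \right)} - P\right) + \left(\frac{-172981 + F}{116651 - 182501} - 82095\right)} = \frac{1}{\left(- \frac{1}{306} - -159946\right) - \left(82095 - \frac{-172981 - 89211}{116651 - 182501}\right)} = \frac{1}{\left(- \frac{1}{306} + 159946\right) - \left(82095 + \frac{262192}{-65850}\right)} = \frac{1}{\frac{48943475}{306} - \frac{2702846779}{32925}} = \frac{1}{\frac{261464266667}{3358350}} = \frac{3358350}{261464266667}$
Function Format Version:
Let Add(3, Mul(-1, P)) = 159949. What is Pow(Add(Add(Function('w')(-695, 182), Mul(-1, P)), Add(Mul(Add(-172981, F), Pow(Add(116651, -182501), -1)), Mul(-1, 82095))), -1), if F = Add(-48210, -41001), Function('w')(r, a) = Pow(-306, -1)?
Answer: Rational(3358350, 261464266667) ≈ 1.2844e-5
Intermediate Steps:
P = -159946 (P = Add(3, Mul(-1, 159949)) = Add(3, -159949) = -159946)
Function('w')(r, a) = Rational(-1, 306)
F = -89211
Pow(Add(Add(Function('w')(-695, 182), Mul(-1, P)), Add(Mul(Add(-172981, F), Pow(Add(116651, -182501), -1)), Mul(-1, 82095))), -1) = Pow(Add(Add(Rational(-1, 306), Mul(-1, -159946)), Add(Mul(Add(-172981, -89211), Pow(Add(116651, -182501), -1)), Mul(-1, 82095))), -1) = Pow(Add(Add(Rational(-1, 306), 159946), Add(Mul(-262192, Pow(-65850, -1)), -82095)), -1) = Pow(Add(Rational(48943475, 306), Add(Mul(-262192, Rational(-1, 65850)), -82095)), -1) = Pow(Add(Rational(48943475, 306), Add(Rational(131096, 32925), -82095)), -1) = Pow(Add(Rational(48943475, 306), Rational(-2702846779, 32925)), -1) = Pow(Rational(261464266667, 3358350), -1) = Rational(3358350, 261464266667)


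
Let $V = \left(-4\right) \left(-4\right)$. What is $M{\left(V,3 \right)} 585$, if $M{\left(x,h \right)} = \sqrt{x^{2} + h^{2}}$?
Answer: $585 \sqrt{265} \approx 9523.1$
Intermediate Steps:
$V = 16$
$M{\left(x,h \right)} = \sqrt{h^{2} + x^{2}}$
$M{\left(V,3 \right)} 585 = \sqrt{3^{2} + 16^{2}} \cdot 585 = \sqrt{9 + 256} \cdot 585 = \sqrt{265} \cdot 585 = 585 \sqrt{265}$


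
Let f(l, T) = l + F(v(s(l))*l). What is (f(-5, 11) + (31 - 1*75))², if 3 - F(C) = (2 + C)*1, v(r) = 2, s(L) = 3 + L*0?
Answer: 1444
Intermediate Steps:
s(L) = 3 (s(L) = 3 + 0 = 3)
F(C) = 1 - C (F(C) = 3 - (2 + C) = 3 + (-2 - C) = 1 - C)
f(l, T) = 1 - l (f(l, T) = l + (1 - 2*l) = 1 - l)
(f(-5, 11) + (31 - 1*75))² = ((1 - 1*(-5)) + (31 - 1*75))² = ((1 + 5) + (31 - 75))² = (6 - 44)² = (-38)² = 1444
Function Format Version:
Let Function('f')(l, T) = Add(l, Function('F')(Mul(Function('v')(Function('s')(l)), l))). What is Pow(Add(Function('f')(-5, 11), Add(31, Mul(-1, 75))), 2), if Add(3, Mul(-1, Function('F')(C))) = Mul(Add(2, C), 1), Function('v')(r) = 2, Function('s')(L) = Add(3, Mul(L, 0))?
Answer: 1444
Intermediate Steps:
Function('s')(L) = 3 (Function('s')(L) = Add(3, 0) = 3)
Function('F')(C) = Add(1, Mul(-1, C)) (Function('F')(C) = Add(3, Mul(-1, Mul(Add(2, C), 1))) = Add(3, Mul(-1, Add(2, C))) = Add(3, Add(-2, Mul(-1, C))) = Add(1, Mul(-1, C)))
Function('f')(l, T) = Add(1, Mul(-1, l)) (Function('f')(l, T) = Add(l, Add(1, Mul(-1, Mul(2, l)))) = Add(l, Add(1, Mul(-2, l))) = Add(1, Mul(-1, l)))
Pow(Add(Function('f')(-5, 11), Add(31, Mul(-1, 75))), 2) = Pow(Add(Add(1, Mul(-1, -5)), Add(31, Mul(-1, 75))), 2) = Pow(Add(Add(1, 5), Add(31, -75)), 2) = Pow(Add(6, -44), 2) = Pow(-38, 2) = 1444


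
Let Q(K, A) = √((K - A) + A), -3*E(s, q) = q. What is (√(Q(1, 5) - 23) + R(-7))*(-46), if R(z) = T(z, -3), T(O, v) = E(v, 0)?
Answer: -46*I*√22 ≈ -215.76*I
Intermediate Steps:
E(s, q) = -q/3
T(O, v) = 0 (T(O, v) = -⅓*0 = 0)
R(z) = 0
Q(K, A) = √K
(√(Q(1, 5) - 23) + R(-7))*(-46) = (√(√1 - 23) + 0)*(-46) = (√(1 - 23) + 0)*(-46) = (√(-22) + 0)*(-46) = (I*√22 + 0)*(-46) = (I*√22)*(-46) = -46*I*√22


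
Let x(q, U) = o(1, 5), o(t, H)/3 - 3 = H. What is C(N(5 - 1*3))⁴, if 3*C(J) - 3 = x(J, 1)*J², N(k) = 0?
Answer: 1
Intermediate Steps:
o(t, H) = 9 + 3*H
x(q, U) = 24 (x(q, U) = 9 + 3*5 = 9 + 15 = 24)
C(J) = 1 + 8*J² (C(J) = 1 + (24*J²)/3 = 1 + 8*J²)
C(N(5 - 1*3))⁴ = (1 + 8*0²)⁴ = (1 + 8*0)⁴ = (1 + 0)⁴ = 1⁴ = 1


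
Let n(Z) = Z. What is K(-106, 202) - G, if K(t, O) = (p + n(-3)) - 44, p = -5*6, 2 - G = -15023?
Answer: -15102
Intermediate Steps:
G = 15025 (G = 2 - 1*(-15023) = 2 + 15023 = 15025)
p = -30
K(t, O) = -77 (K(t, O) = (-30 - 3) - 44 = -33 - 44 = -77)
K(-106, 202) - G = -77 - 1*15025 = -77 - 15025 = -15102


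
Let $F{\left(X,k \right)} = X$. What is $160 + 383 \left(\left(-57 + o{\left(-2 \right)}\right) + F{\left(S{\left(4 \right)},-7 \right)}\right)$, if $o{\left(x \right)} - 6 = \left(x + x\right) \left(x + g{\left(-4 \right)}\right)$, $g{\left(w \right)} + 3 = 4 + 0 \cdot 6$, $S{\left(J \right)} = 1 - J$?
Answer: $-18990$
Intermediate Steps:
$g{\left(w \right)} = 1$ ($g{\left(w \right)} = -3 + \left(4 + 0 \cdot 6\right) = -3 + \left(4 + 0\right) = -3 + 4 = 1$)
$o{\left(x \right)} = 6 + 2 x \left(1 + x\right)$ ($o{\left(x \right)} = 6 + \left(x + x\right) \left(x + 1\right) = 6 + 2 x \left(1 + x\right)$)
$160 + 383 \left(\left(-57 + o{\left(-2 \right)}\right) + F{\left(S{\left(4 \right)},-7 \right)}\right) = 160 + 383 \left(\left(-57 + \left(6 + 2 \left(-2\right) + 2 \left(-2\right)^{2}\right)\right) + \left(1 - 4\right)\right) = 160 + 383 \left(\left(-57 + \left(6 - 4 + 2 \cdot 4\right)\right) + \left(1 - 4\right)\right) = 160 + 383 \left(\left(-57 + \left(6 - 4 + 8\right)\right) - 3\right) = 160 + 383 \left(\left(-57 + 10\right) - 3\right) = 160 + 383 \left(-47 - 3\right) = 160 + 383 \left(-50\right) = 160 - 19150 = -18990$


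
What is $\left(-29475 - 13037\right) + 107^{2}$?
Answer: $-31063$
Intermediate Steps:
$\left(-29475 - 13037\right) + 107^{2} = -42512 + 11449 = -31063$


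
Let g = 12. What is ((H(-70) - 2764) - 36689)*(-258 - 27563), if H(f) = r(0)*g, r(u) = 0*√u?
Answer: 1097621913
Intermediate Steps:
r(u) = 0
H(f) = 0 (H(f) = 0*12 = 0)
((H(-70) - 2764) - 36689)*(-258 - 27563) = ((0 - 2764) - 36689)*(-258 - 27563) = (-2764 - 36689)*(-27821) = -39453*(-27821) = 1097621913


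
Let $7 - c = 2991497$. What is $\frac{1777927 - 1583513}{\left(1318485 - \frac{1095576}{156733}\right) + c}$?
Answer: $- \frac{30471089462}{262216188241} \approx -0.11621$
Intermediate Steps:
$c = -2991490$ ($c = 7 - 2991497 = -2991490$)
$\frac{1777927 - 1583513}{\left(1318485 - \frac{1095576}{156733}\right) + c} = \frac{1777927 - 1583513}{\left(1318485 - \frac{1095576}{156733}\right) - 2991490} = \frac{194414}{\left(1318485 - 1095576 \cdot \frac{1}{156733}\right) - 2991490} = \frac{194414}{\left(1318485 - \frac{1095576}{156733}\right) - 2991490} = \frac{194414}{\frac{206649013929}{156733} - 2991490} = \frac{194414}{- \frac{262216188241}{156733}} = 194414 \left(- \frac{156733}{262216188241}\right) = - \frac{30471089462}{262216188241}$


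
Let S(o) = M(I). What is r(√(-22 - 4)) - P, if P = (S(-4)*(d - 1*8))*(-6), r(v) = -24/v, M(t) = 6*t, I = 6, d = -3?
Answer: -2376 + 12*I*√26/13 ≈ -2376.0 + 4.7068*I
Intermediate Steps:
S(o) = 36 (S(o) = 6*6 = 36)
P = 2376 (P = (36*(-3 - 1*8))*(-6) = (36*(-3 - 8))*(-6) = (36*(-11))*(-6) = -396*(-6) = 2376)
r(√(-22 - 4)) - P = -24/√(-22 - 4) - 1*2376 = -24*(-I*√26/26) - 2376 = -(-12)*I*√26/13 - 2376 = 12*I*√26/13 - 2376 = -2376 + 12*I*√26/13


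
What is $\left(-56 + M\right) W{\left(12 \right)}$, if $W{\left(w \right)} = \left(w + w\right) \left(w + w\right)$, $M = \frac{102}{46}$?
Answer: $- \frac{712512}{23} \approx -30979.0$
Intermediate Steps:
$M = \frac{51}{23}$ ($M = 102 \cdot \frac{1}{46} = \frac{51}{23} \approx 2.2174$)
$W{\left(w \right)} = 4 w^{2}$ ($W{\left(w \right)} = 2 w 2 w = 4 w^{2}$)
$\left(-56 + M\right) W{\left(12 \right)} = \left(-56 + \frac{51}{23}\right) 4 \cdot 12^{2} = - \frac{1237 \cdot 4 \cdot 144}{23} = \left(- \frac{1237}{23}\right) 576 = - \frac{712512}{23}$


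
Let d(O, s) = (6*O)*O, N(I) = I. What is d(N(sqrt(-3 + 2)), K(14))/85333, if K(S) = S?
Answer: -6/85333 ≈ -7.0313e-5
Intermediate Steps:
d(O, s) = 6*O**2
d(N(sqrt(-3 + 2)), K(14))/85333 = (6*(sqrt(-3 + 2))**2)/85333 = (6*(sqrt(-1))**2)*(1/85333) = (6*I**2)*(1/85333) = (6*(-1))*(1/85333) = -6*1/85333 = -6/85333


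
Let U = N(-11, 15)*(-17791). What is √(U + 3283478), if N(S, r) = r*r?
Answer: I*√719497 ≈ 848.23*I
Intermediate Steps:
N(S, r) = r²
U = -4002975 (U = 15²*(-17791) = 225*(-17791) = -4002975)
√(U + 3283478) = √(-4002975 + 3283478) = √(-719497) = I*√719497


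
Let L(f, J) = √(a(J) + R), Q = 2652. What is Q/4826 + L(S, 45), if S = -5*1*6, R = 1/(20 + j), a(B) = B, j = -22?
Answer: 1326/2413 + √178/2 ≈ 7.2204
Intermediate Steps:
R = -½ (R = 1/(20 - 22) = 1/(-2) = -½ ≈ -0.50000)
S = -30 (S = -5*6 = -30)
L(f, J) = √(-½ + J) (L(f, J) = √(J - ½) = √(-½ + J))
Q/4826 + L(S, 45) = 2652/4826 + √(-2 + 4*45)/2 = 2652*(1/4826) + √(-2 + 180)/2 = 1326/2413 + √178/2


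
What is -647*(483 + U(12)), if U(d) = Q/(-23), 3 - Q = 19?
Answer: -7197875/23 ≈ -3.1295e+5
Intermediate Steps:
Q = -16 (Q = 3 - 1*19 = 3 - 19 = -16)
U(d) = 16/23 (U(d) = -16/(-23) = -16*(-1/23) = 16/23)
-647*(483 + U(12)) = -647*(483 + 16/23) = -647*11125/23 = -7197875/23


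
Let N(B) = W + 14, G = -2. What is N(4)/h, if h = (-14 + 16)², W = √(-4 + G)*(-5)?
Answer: 7/2 - 5*I*√6/4 ≈ 3.5 - 3.0619*I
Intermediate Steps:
W = -5*I*√6 (W = √(-4 - 2)*(-5) = √(-6)*(-5) = (I*√6)*(-5) = -5*I*√6 ≈ -12.247*I)
h = 4 (h = 2² = 4)
N(B) = 14 - 5*I*√6 (N(B) = -5*I*√6 + 14 = 14 - 5*I*√6)
N(4)/h = (14 - 5*I*√6)/4 = (14 - 5*I*√6)*(¼) = 7/2 - 5*I*√6/4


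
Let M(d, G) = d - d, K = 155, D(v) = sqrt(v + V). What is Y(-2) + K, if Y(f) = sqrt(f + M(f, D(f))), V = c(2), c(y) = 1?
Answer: 155 + I*sqrt(2) ≈ 155.0 + 1.4142*I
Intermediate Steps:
V = 1
D(v) = sqrt(1 + v) (D(v) = sqrt(v + 1) = sqrt(1 + v))
M(d, G) = 0
Y(f) = sqrt(f) (Y(f) = sqrt(f + 0) = sqrt(f))
Y(-2) + K = sqrt(-2) + 155 = I*sqrt(2) + 155 = 155 + I*sqrt(2)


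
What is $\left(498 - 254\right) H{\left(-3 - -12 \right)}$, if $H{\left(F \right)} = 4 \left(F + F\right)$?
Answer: $17568$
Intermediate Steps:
$H{\left(F \right)} = 8 F$ ($H{\left(F \right)} = 4 \cdot 2 F = 8 F$)
$\left(498 - 254\right) H{\left(-3 - -12 \right)} = \left(498 - 254\right) 8 \left(-3 - -12\right) = 244 \cdot 8 \left(-3 + 12\right) = 244 \cdot 8 \cdot 9 = 244 \cdot 72 = 17568$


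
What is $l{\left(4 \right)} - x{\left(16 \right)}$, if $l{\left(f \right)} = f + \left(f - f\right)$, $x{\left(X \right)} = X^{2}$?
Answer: $-252$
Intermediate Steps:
$l{\left(f \right)} = f$ ($l{\left(f \right)} = f + 0 = f$)
$l{\left(4 \right)} - x{\left(16 \right)} = 4 - 16^{2} = 4 - 256 = -252$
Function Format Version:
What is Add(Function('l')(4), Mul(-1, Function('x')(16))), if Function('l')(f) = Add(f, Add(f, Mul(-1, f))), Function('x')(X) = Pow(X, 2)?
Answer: -252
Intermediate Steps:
Function('l')(f) = f (Function('l')(f) = Add(f, 0) = f)
Add(Function('l')(4), Mul(-1, Function('x')(16))) = Add(4, Mul(-1, Pow(16, 2))) = Add(4, Mul(-1, 256)) = Add(4, -256) = -252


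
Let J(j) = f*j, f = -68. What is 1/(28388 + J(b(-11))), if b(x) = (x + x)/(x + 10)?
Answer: 1/26892 ≈ 3.7186e-5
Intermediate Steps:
b(x) = 2*x/(10 + x) (b(x) = (2*x)/(10 + x) = 2*x/(10 + x))
J(j) = -68*j
1/(28388 + J(b(-11))) = 1/(28388 - 136*(-11)/(10 - 11)) = 1/(28388 - 136*(-11)/(-1)) = 1/(28388 - 136*(-11)*(-1)) = 1/(28388 - 68*22) = 1/(28388 - 1496) = 1/26892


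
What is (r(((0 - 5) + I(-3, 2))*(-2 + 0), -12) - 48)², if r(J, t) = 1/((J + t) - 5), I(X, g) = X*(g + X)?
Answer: 390625/169 ≈ 2311.4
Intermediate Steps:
I(X, g) = X*(X + g)
r(J, t) = 1/(-5 + J + t)
(r(((0 - 5) + I(-3, 2))*(-2 + 0), -12) - 48)² = (1/(-5 + ((0 - 5) - 3*(-3 + 2))*(-2 + 0) - 12) - 48)² = (1/(-5 + (-5 - 3*(-1))*(-2) - 12) - 48)² = (1/(-5 + (-5 + 3)*(-2) - 12) - 48)² = (1/(-5 - 2*(-2) - 12) - 48)² = (1/(-5 + 4 - 12) - 48)² = (1/(-13) - 48)² = (-1/13 - 48)² = (-625/13)² = 390625/169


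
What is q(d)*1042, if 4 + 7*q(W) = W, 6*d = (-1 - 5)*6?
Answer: -10420/7 ≈ -1488.6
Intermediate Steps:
d = -6 (d = ((-1 - 5)*6)/6 = (-6*6)/6 = (1/6)*(-36) = -6)
q(W) = -4/7 + W/7
q(d)*1042 = (-4/7 + (1/7)*(-6))*1042 = (-4/7 - 6/7)*1042 = -10/7*1042 = -10420/7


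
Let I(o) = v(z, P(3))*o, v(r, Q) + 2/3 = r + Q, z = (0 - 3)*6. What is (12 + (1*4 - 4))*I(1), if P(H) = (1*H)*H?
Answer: -116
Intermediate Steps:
z = -18 (z = -3*6 = -18)
P(H) = H² (P(H) = H*H = H²)
v(r, Q) = -⅔ + Q + r (v(r, Q) = -⅔ + (r + Q) = -⅔ + (Q + r) = -⅔ + Q + r)
I(o) = -29*o/3 (I(o) = (-⅔ + 3² - 18)*o = (-⅔ + 9 - 18)*o = -29*o/3)
(12 + (1*4 - 4))*I(1) = (12 + (1*4 - 4))*(-29/3*1) = (12 + (4 - 4))*(-29/3) = (12 + 0)*(-29/3) = 12*(-29/3) = -116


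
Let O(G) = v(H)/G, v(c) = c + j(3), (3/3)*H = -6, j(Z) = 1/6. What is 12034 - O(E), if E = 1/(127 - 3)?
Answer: 38272/3 ≈ 12757.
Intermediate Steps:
j(Z) = ⅙
H = -6
E = 1/124 ≈ 0.0080645
v(c) = ⅙ + c (v(c) = c + ⅙ = ⅙ + c)
O(G) = -35/(6*G) (O(G) = (⅙ - 6)/G = -35/(6*G))
12034 - O(E) = 12034 - (-35)/(6*1/124) = 12034 - (-35)*124/6 = 12034 - 1*(-2170/3) = 12034 + 2170/3 = 38272/3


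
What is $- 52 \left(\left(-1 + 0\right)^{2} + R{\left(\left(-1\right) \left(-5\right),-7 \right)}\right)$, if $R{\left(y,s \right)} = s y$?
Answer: $1768$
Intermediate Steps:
$- 52 \left(\left(-1 + 0\right)^{2} + R{\left(\left(-1\right) \left(-5\right),-7 \right)}\right) = - 52 \left(\left(-1 + 0\right)^{2} - 7 \left(\left(-1\right) \left(-5\right)\right)\right) = - 52 \left(\left(-1\right)^{2} - 35\right) = - 52 \left(1 - 35\right) = \left(-52\right) \left(-34\right) = 1768$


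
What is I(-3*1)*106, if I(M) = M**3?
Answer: -2862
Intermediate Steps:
I(-3*1)*106 = (-3*1)**3*106 = (-3)**3*106 = -27*106 = -2862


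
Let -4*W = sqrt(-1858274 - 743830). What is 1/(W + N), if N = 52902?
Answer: 35268/1865856157 + I*sqrt(650526)/5597568471 ≈ 1.8902e-5 + 1.4409e-7*I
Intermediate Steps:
W = -I*sqrt(650526)/2 (W = -sqrt(-1858274 - 743830)/4 = -I*sqrt(650526)/2 ≈ -403.28*I)
1/(W + N) = 1/(-I*sqrt(650526)/2 + 52902) = 1/(52902 - I*sqrt(650526)/2)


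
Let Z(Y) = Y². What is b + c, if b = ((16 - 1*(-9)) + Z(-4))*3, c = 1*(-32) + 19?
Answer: 110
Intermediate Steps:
c = -13 (c = -32 + 19 = -13)
b = 123 (b = ((16 - 1*(-9)) + (-4)²)*3 = ((16 + 9) + 16)*3 = (25 + 16)*3 = 41*3 = 123)
b + c = 123 - 13 = 110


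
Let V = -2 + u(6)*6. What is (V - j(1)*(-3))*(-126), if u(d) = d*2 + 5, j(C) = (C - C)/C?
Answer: -12600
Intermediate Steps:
j(C) = 0 (j(C) = 0/C = 0)
u(d) = 5 + 2*d (u(d) = 2*d + 5 = 5 + 2*d)
V = 100 (V = -2 + (5 + 2*6)*6 = -2 + (5 + 12)*6 = -2 + 17*6 = -2 + 102 = 100)
(V - j(1)*(-3))*(-126) = (100 - 1*0*(-3))*(-126) = (100 + 0*(-3))*(-126) = (100 + 0)*(-126) = 100*(-126) = -12600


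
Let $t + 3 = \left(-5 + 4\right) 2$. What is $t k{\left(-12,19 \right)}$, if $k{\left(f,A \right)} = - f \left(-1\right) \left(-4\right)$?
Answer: $-240$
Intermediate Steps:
$t = -5$ ($t = -3 + \left(-5 + 4\right) 2 = -3 - 2 = -5$)
$k{\left(f,A \right)} = - 4 f$ ($k{\left(f,A \right)} = f \left(-4\right) = - 4 f$)
$t k{\left(-12,19 \right)} = - 5 \left(\left(-4\right) \left(-12\right)\right) = \left(-5\right) 48 = -240$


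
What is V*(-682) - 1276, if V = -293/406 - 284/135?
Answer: 17838139/27405 ≈ 650.91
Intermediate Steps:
V = -154859/54810 (V = -293*1/406 - 284*1/135 = -293/406 - 284/135 = -154859/54810 ≈ -2.8254)
V*(-682) - 1276 = -154859/54810*(-682) - 1276 = 52806919/27405 - 1276 = 17838139/27405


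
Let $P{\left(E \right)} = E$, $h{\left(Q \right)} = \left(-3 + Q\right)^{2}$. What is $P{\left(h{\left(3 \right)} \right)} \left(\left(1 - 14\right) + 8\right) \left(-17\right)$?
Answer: $0$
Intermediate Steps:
$P{\left(h{\left(3 \right)} \right)} \left(\left(1 - 14\right) + 8\right) \left(-17\right) = \left(-3 + 3\right)^{2} \left(\left(1 - 14\right) + 8\right) \left(-17\right) = 0^{2} \left(-13 + 8\right) \left(-17\right) = 0 \left(-5\right) \left(-17\right) = 0 \left(-17\right) = 0$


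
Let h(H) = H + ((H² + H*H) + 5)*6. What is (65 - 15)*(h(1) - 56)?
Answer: -650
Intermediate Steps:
h(H) = 30 + H + 12*H² (h(H) = H + ((H² + H²) + 5)*6 = H + (2*H² + 5)*6 = H + (5 + 2*H²)*6 = H + (30 + 12*H²) = 30 + H + 12*H²)
(65 - 15)*(h(1) - 56) = (65 - 15)*((30 + 1 + 12*1²) - 56) = 50*((30 + 1 + 12*1) - 56) = 50*((30 + 1 + 12) - 56) = 50*(43 - 56) = 50*(-13) = -650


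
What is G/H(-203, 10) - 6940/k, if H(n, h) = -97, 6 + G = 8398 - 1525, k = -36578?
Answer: -125253973/1774033 ≈ -70.604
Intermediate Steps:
G = 6867 (G = -6 + (8398 - 1525) = -6 + 6873 = 6867)
G/H(-203, 10) - 6940/k = 6867/(-97) - 6940/(-36578) = 6867*(-1/97) - 6940*(-1/36578) = -6867/97 + 3470/18289 = -125253973/1774033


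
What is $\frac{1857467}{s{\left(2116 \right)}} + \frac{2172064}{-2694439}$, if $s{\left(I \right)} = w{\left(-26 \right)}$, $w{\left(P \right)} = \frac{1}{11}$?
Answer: $\frac{55053144614079}{2694439} \approx 2.0432 \cdot 10^{7}$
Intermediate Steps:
$w{\left(P \right)} = \frac{1}{11}$
$s{\left(I \right)} = \frac{1}{11}$
$\frac{1857467}{s{\left(2116 \right)}} + \frac{2172064}{-2694439} = 1857467 \frac{1}{\frac{1}{11}} + \frac{2172064}{-2694439} = 1857467 \cdot 11 + 2172064 \left(- \frac{1}{2694439}\right) = 20432137 - \frac{2172064}{2694439} = \frac{55053144614079}{2694439}$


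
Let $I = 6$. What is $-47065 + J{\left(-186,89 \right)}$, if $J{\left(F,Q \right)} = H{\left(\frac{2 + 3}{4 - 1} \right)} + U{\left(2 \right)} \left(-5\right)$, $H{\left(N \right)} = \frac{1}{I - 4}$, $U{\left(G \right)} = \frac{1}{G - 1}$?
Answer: $- \frac{94139}{2} \approx -47070.0$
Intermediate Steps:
$U{\left(G \right)} = \frac{1}{-1 + G}$
$H{\left(N \right)} = \frac{1}{2}$ ($H{\left(N \right)} = \frac{1}{6 - 4} = \frac{1}{2}$)
$J{\left(F,Q \right)} = - \frac{9}{2}$ ($J{\left(F,Q \right)} = \frac{1}{2} + \frac{1}{-1 + 2} \left(-5\right) = \frac{1}{2} + 1^{-1} \left(-5\right) = \frac{1}{2} + 1 \left(-5\right) = \frac{1}{2} - 5 = - \frac{9}{2}$)
$-47065 + J{\left(-186,89 \right)} = -47065 - \frac{9}{2} = - \frac{94139}{2}$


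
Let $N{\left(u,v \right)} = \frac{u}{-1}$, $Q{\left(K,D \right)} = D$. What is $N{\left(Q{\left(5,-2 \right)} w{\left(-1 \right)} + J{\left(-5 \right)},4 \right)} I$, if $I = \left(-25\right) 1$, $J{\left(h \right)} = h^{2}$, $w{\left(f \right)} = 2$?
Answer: $525$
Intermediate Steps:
$I = -25$
$N{\left(u,v \right)} = - u$ ($N{\left(u,v \right)} = u \left(-1\right) = - u$)
$N{\left(Q{\left(5,-2 \right)} w{\left(-1 \right)} + J{\left(-5 \right)},4 \right)} I = - (\left(-2\right) 2 + \left(-5\right)^{2}) \left(-25\right) = - (-4 + 25) \left(-25\right) = \left(-1\right) 21 \left(-25\right) = \left(-21\right) \left(-25\right) = 525$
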